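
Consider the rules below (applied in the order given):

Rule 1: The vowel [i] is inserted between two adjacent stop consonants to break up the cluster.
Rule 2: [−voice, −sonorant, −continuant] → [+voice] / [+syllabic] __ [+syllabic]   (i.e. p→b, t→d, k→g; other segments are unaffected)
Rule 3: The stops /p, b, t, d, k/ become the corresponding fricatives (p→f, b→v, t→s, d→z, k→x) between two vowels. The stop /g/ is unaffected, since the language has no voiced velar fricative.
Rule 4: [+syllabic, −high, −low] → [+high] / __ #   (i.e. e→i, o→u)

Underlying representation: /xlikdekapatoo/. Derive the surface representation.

Rule 1 (stop-cluster i-epenthesis): /k/ and /d/ form a stop–stop cluster, so [i] is inserted between them. /xlikdekapatoo/ → xlikidekapatoo.
Rule 2 (intervocalic voicing): /k/ is a voiceless stop between vowels /i/ and /i/, so it voices to [g]. /k/ is a voiceless stop between vowels /e/ and /a/, so it voices to [g]. /p/ is a voiceless stop between vowels /a/ and /a/, so it voices to [b]. /t/ is a voiceless stop between vowels /a/ and /o/, so it voices to [d]. /xlikidekapatoo/ → xligidegabadoo.
Rule 3 (intervocalic spirantization): /d/ is a stop between vowels /i/ and /e/, so it spirantizes to the fricative [z]. /b/ is a stop between vowels /a/ and /a/, so it spirantizes to the fricative [v]. /d/ is a stop between vowels /a/ and /o/, so it spirantizes to the fricative [z]. /xligidegabadoo/ → xligizegavazoo.
Rule 4 (final vowel raising): /o/ is a mid vowel in word-final position, so it raises to [u]. /xligizegavazoo/ → xligizegavazou.

xligizegavazou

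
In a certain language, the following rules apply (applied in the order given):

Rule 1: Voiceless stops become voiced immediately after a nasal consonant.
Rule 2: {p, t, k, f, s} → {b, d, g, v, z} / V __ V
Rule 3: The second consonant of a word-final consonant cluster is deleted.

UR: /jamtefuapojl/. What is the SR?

Rule 1 (post-nasal voicing): /t/ is a voiceless stop immediately after the nasal /m/, so it voices to [d]. /jamtefuapojl/ → jamdefuapojl.
Rule 2 (intervocalic voicing): /f/ is a voiceless obstruent between vowels /e/ and /u/, so it voices to [v]. /p/ is a voiceless obstruent between vowels /a/ and /o/, so it voices to [b]. /jamdefuapojl/ → jamdevuabojl.
Rule 3 (final cluster simplification): /l/ is the second consonant of a word-final cluster /jl/, so it deletes. /jamdevuabojl/ → jamdevuaboj.

jamdevuaboj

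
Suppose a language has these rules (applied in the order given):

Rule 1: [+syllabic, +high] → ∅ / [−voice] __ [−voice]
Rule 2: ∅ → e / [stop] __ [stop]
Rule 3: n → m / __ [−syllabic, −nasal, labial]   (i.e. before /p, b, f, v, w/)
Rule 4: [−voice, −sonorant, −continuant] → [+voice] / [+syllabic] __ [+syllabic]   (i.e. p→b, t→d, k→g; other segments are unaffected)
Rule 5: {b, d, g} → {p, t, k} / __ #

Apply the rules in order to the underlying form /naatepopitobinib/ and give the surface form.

naadebobedobinip

Rule 1 (high vowel syncope): /i/ is a high vowel flanked by voiceless consonants /p/ and /t/, so it deletes. /naatepopitobinib/ → naatepoptobinib.
Rule 2 (stop-cluster e-epenthesis): /p/ and /t/ form a stop–stop cluster, so [e] is inserted between them. /naatepoptobinib/ → naatepopetobinib.
Rule 3 (nasal place assimilation): no segment meets the environment; /naatepopetobinib/ is unchanged.
Rule 4 (intervocalic voicing): /t/ is a voiceless stop between vowels /a/ and /e/, so it voices to [d]. /p/ is a voiceless stop between vowels /e/ and /o/, so it voices to [b]. /p/ is a voiceless stop between vowels /o/ and /e/, so it voices to [b]. /t/ is a voiceless stop between vowels /e/ and /o/, so it voices to [d]. /naatepopetobinib/ → naadebobedobinib.
Rule 5 (final devoicing): /b/ is a voiced stop in word-final position, so it devoices to [p]. /naadebobedobinib/ → naadebobedobinip.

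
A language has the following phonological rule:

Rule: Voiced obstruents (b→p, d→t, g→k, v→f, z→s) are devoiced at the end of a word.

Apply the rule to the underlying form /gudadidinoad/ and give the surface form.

/d/ is a voiced obstruent in word-final position, so it devoices to [t].
The other instances of /g/, /d/ do not occur in the required environment and remain unchanged.
Surface form: [gudadidinoat].

gudadidinoat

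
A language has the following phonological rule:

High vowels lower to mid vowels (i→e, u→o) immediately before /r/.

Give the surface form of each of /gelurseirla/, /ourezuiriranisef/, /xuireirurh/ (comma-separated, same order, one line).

/gelurseirla/: /u/ is a high vowel immediately before /r/, so it lowers to [o]. /i/ is a high vowel immediately before /r/, so it lowers to [e]. → [gelorseerla].
/ourezuiriranisef/: /u/ is a high vowel immediately before /r/, so it lowers to [o]. /i/ is a high vowel immediately before /r/, so it lowers to [e]. /i/ is a high vowel immediately before /r/, so it lowers to [e]. → [oorezuereranisef].
/xuireirurh/: /i/ is a high vowel immediately before /r/, so it lowers to [e]. /i/ is a high vowel immediately before /r/, so it lowers to [e]. /u/ is a high vowel immediately before /r/, so it lowers to [o]. → [xuereerorh].

gelorseerla, oorezuereranisef, xuereerorh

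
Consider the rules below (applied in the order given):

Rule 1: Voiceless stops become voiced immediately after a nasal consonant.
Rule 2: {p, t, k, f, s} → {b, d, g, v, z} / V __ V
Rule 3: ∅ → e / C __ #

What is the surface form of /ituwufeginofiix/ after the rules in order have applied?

Rule 1 (post-nasal voicing): no segment meets the environment; /ituwufeginofiix/ is unchanged.
Rule 2 (intervocalic voicing): /t/ is a voiceless obstruent between vowels /i/ and /u/, so it voices to [d]. /f/ is a voiceless obstruent between vowels /u/ and /e/, so it voices to [v]. /f/ is a voiceless obstruent between vowels /o/ and /i/, so it voices to [v]. /ituwufeginofiix/ → iduwuveginoviix.
Rule 3 (final e-epenthesis): the form ends in the consonant /x/, so [e] is inserted word-finally. /iduwuveginoviix/ → iduwuveginoviixe.

iduwuveginoviixe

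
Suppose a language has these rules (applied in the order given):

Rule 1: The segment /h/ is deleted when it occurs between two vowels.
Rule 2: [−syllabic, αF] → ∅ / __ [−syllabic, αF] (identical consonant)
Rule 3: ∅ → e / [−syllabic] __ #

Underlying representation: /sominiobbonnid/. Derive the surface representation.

sominiobonide

Rule 1 (intervocalic h-deletion): no segment meets the environment; /sominiobbonnid/ is unchanged.
Rule 2 (degemination): /bb/ is a geminate; the first /b/ deletes. /nn/ is a geminate; the first /n/ deletes. /sominiobbonnid/ → sominiobonid.
Rule 3 (final e-epenthesis): the form ends in the consonant /d/, so [e] is inserted word-finally. /sominiobonid/ → sominiobonide.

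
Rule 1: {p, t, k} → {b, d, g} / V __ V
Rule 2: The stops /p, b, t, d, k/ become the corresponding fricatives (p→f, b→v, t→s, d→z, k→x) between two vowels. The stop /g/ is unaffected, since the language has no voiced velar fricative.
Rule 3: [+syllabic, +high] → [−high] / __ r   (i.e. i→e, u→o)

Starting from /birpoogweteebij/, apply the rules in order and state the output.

berpoogwezeevij

Rule 1 (intervocalic voicing): /t/ is a voiceless stop between vowels /e/ and /e/, so it voices to [d]. /birpoogweteebij/ → birpoogwedeebij.
Rule 2 (intervocalic spirantization): /d/ is a stop between vowels /e/ and /e/, so it spirantizes to the fricative [z]. /b/ is a stop between vowels /e/ and /i/, so it spirantizes to the fricative [v]. /birpoogwedeebij/ → birpoogwezeevij.
Rule 3 (pre-rhotic lowering): /i/ is a high vowel immediately before /r/, so it lowers to [e]. /birpoogwezeevij/ → berpoogwezeevij.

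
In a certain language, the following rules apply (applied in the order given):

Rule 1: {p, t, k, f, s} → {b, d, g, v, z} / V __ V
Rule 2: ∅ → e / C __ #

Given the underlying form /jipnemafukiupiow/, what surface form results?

Rule 1 (intervocalic voicing): /f/ is a voiceless obstruent between vowels /a/ and /u/, so it voices to [v]. /k/ is a voiceless obstruent between vowels /u/ and /i/, so it voices to [g]. /p/ is a voiceless obstruent between vowels /u/ and /i/, so it voices to [b]. /jipnemafukiupiow/ → jipnemavugiubiow.
Rule 2 (final e-epenthesis): the form ends in the consonant /w/, so [e] is inserted word-finally. /jipnemavugiubiow/ → jipnemavugiubiowe.

jipnemavugiubiowe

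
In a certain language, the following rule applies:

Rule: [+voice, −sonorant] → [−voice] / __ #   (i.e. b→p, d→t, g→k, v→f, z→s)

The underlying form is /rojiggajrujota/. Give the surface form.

No segment of /rojiggajrujota/ meets the structural description of the rule, so the form surfaces unchanged.

rojiggajrujota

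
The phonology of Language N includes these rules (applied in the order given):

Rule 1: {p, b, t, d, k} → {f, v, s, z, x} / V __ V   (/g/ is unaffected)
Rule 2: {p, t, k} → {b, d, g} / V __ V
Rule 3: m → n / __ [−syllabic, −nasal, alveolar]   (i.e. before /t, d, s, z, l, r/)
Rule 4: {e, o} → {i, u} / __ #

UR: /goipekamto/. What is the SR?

Rule 1 (intervocalic spirantization): /p/ is a stop between vowels /i/ and /e/, so it spirantizes to the fricative [f]. /k/ is a stop between vowels /e/ and /a/, so it spirantizes to the fricative [x]. /goipekamto/ → goifexamto.
Rule 2 (intervocalic voicing): no segment meets the environment; /goifexamto/ is unchanged.
Rule 3 (nasal place assimilation): /m/ precedes the alveolar consonant /t/, so it assimilates in place to [n]. /goifexamto/ → goifexanto.
Rule 4 (final vowel raising): /o/ is a mid vowel in word-final position, so it raises to [u]. /goifexanto/ → goifexantu.

goifexantu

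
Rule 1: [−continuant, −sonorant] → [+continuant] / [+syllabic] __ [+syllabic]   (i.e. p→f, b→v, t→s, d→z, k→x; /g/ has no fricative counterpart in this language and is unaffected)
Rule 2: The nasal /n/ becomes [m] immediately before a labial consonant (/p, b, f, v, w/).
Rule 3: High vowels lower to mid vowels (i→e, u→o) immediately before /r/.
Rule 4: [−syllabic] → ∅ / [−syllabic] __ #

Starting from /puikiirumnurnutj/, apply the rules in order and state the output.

Rule 1 (intervocalic spirantization): /k/ is a stop between vowels /i/ and /i/, so it spirantizes to the fricative [x]. /puikiirumnurnutj/ → puixiirumnurnutj.
Rule 2 (nasal place assimilation): no segment meets the environment; /puixiirumnurnutj/ is unchanged.
Rule 3 (pre-rhotic lowering): /i/ is a high vowel immediately before /r/, so it lowers to [e]. /u/ is a high vowel immediately before /r/, so it lowers to [o]. /puixiirumnurnutj/ → puixierumnornutj.
Rule 4 (final cluster simplification): /j/ is the second consonant of a word-final cluster /tj/, so it deletes. /puixierumnornutj/ → puixierumnornut.

puixierumnornut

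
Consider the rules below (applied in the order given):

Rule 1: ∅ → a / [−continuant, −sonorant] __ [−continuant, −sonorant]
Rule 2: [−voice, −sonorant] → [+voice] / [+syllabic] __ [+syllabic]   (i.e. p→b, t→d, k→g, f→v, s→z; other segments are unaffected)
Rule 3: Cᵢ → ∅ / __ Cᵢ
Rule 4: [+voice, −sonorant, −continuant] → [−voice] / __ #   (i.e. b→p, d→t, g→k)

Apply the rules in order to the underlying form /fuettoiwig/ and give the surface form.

Rule 1 (stop-cluster a-epenthesis): /t/ and /t/ form a stop–stop cluster, so [a] is inserted between them. /fuettoiwig/ → fuetatoiwig.
Rule 2 (intervocalic voicing): /t/ is a voiceless obstruent between vowels /e/ and /a/, so it voices to [d]. /t/ is a voiceless obstruent between vowels /a/ and /o/, so it voices to [d]. /fuetatoiwig/ → fuedadoiwig.
Rule 3 (degemination): no segment meets the environment; /fuedadoiwig/ is unchanged.
Rule 4 (final devoicing): /g/ is a voiced stop in word-final position, so it devoices to [k]. /fuedadoiwig/ → fuedadoiwik.

fuedadoiwik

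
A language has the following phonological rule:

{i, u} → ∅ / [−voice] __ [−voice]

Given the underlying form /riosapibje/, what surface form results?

riosapibje

No segment of /riosapibje/ meets the structural description of the rule, so the form surfaces unchanged.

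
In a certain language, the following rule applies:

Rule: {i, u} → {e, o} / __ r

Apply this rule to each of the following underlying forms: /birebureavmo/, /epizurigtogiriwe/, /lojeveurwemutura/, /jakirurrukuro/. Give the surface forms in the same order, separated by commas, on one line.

/birebureavmo/: /i/ is a high vowel immediately before /r/, so it lowers to [e]. /u/ is a high vowel immediately before /r/, so it lowers to [o]. → [bereboreavmo].
/epizurigtogiriwe/: /u/ is a high vowel immediately before /r/, so it lowers to [o]. /i/ is a high vowel immediately before /r/, so it lowers to [e]. → [epizorigtogeriwe].
/lojeveurwemutura/: /u/ is a high vowel immediately before /r/, so it lowers to [o]. /u/ is a high vowel immediately before /r/, so it lowers to [o]. → [lojeveorwemutora].
/jakirurrukuro/: /i/ is a high vowel immediately before /r/, so it lowers to [e]. /u/ is a high vowel immediately before /r/, so it lowers to [o]. /u/ is a high vowel immediately before /r/, so it lowers to [o]. → [jakerorrukoro].

bereboreavmo, epizorigtogeriwe, lojeveorwemutora, jakerorrukoro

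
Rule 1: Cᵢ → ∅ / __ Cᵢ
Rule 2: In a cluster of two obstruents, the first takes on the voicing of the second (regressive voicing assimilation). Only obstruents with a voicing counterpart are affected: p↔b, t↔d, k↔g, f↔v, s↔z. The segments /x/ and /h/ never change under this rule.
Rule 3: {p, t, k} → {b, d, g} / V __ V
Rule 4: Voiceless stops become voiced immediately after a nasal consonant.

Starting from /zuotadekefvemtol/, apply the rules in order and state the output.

zuodadegevvemdol

Rule 1 (degemination): no segment meets the environment; /zuotadekefvemtol/ is unchanged.
Rule 2 (regressive voicing assimilation): /f/ precedes the voiced obstruent /v/, so it voices to [v] by assimilation. /zuotadekefvemtol/ → zuotadekevvemtol.
Rule 3 (intervocalic voicing): /t/ is a voiceless stop between vowels /o/ and /a/, so it voices to [d]. /k/ is a voiceless stop between vowels /e/ and /e/, so it voices to [g]. /zuotadekevvemtol/ → zuodadegevvemtol.
Rule 4 (post-nasal voicing): /t/ is a voiceless stop immediately after the nasal /m/, so it voices to [d]. /zuodadegevvemtol/ → zuodadegevvemdol.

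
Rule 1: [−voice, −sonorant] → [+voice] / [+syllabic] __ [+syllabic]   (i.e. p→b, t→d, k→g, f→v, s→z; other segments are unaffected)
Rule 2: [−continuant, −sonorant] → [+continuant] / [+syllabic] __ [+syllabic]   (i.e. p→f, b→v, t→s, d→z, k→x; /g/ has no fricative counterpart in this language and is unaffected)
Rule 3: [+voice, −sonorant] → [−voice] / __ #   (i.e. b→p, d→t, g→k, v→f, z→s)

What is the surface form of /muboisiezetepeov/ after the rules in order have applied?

Rule 1 (intervocalic voicing): /s/ is a voiceless obstruent between vowels /i/ and /i/, so it voices to [z]. /t/ is a voiceless obstruent between vowels /e/ and /e/, so it voices to [d]. /p/ is a voiceless obstruent between vowels /e/ and /e/, so it voices to [b]. /muboisiezetepeov/ → muboiziezedebeov.
Rule 2 (intervocalic spirantization): /b/ is a stop between vowels /u/ and /o/, so it spirantizes to the fricative [v]. /d/ is a stop between vowels /e/ and /e/, so it spirantizes to the fricative [z]. /b/ is a stop between vowels /e/ and /e/, so it spirantizes to the fricative [v]. /muboiziezedebeov/ → muvoiziezezeveov.
Rule 3 (final devoicing): /v/ is a voiced obstruent in word-final position, so it devoices to [f]. /muvoiziezezeveov/ → muvoiziezezeveof.

muvoiziezezeveof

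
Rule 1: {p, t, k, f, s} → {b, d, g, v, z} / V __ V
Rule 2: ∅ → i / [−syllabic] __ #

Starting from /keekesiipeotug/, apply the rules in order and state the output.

keegeziibeodugi

Rule 1 (intervocalic voicing): /k/ is a voiceless obstruent between vowels /e/ and /e/, so it voices to [g]. /s/ is a voiceless obstruent between vowels /e/ and /i/, so it voices to [z]. /p/ is a voiceless obstruent between vowels /i/ and /e/, so it voices to [b]. /t/ is a voiceless obstruent between vowels /o/ and /u/, so it voices to [d]. /keekesiipeotug/ → keegeziibeodug.
Rule 2 (final i-epenthesis): the form ends in the consonant /g/, so [i] is inserted word-finally. /keegeziibeodug/ → keegeziibeodugi.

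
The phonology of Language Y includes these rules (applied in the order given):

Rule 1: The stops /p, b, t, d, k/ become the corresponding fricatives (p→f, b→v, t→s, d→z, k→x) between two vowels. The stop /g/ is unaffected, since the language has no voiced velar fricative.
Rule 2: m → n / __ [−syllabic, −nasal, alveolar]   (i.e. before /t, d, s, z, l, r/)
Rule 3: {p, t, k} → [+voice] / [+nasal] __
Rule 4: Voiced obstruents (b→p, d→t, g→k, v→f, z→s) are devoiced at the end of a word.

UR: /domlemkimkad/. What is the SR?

Rule 1 (intervocalic spirantization): no segment meets the environment; /domlemkimkad/ is unchanged.
Rule 2 (nasal place assimilation): /m/ precedes the alveolar consonant /l/, so it assimilates in place to [n]. /domlemkimkad/ → donlemkimkad.
Rule 3 (post-nasal voicing): /k/ is a voiceless stop immediately after the nasal /m/, so it voices to [g]. /k/ is a voiceless stop immediately after the nasal /m/, so it voices to [g]. /donlemkimkad/ → donlemgimgad.
Rule 4 (final devoicing): /d/ is a voiced obstruent in word-final position, so it devoices to [t]. /donlemgimgad/ → donlemgimgat.

donlemgimgat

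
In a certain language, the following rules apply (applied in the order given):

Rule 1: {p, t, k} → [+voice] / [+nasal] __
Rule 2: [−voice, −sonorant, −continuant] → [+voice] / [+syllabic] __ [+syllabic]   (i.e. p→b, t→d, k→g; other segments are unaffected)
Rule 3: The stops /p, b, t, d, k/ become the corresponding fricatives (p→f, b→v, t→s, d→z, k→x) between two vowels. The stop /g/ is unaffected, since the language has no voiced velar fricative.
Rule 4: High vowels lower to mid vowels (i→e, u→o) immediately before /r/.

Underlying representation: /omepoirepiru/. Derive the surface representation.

omevoereveru

Rule 1 (post-nasal voicing): no segment meets the environment; /omepoirepiru/ is unchanged.
Rule 2 (intervocalic voicing): /p/ is a voiceless stop between vowels /e/ and /o/, so it voices to [b]. /p/ is a voiceless stop between vowels /e/ and /i/, so it voices to [b]. /omepoirepiru/ → omeboirebiru.
Rule 3 (intervocalic spirantization): /b/ is a stop between vowels /e/ and /o/, so it spirantizes to the fricative [v]. /b/ is a stop between vowels /e/ and /i/, so it spirantizes to the fricative [v]. /omeboirebiru/ → omevoireviru.
Rule 4 (pre-rhotic lowering): /i/ is a high vowel immediately before /r/, so it lowers to [e]. /i/ is a high vowel immediately before /r/, so it lowers to [e]. /omevoireviru/ → omevoereveru.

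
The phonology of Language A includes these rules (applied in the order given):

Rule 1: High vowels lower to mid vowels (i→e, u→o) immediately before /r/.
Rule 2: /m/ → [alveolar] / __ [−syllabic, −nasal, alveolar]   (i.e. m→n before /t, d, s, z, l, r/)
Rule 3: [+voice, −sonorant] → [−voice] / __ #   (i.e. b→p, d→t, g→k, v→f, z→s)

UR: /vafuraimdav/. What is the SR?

vaforaindaf

Rule 1 (pre-rhotic lowering): /u/ is a high vowel immediately before /r/, so it lowers to [o]. /vafuraimdav/ → vaforaimdav.
Rule 2 (nasal place assimilation): /m/ precedes the alveolar consonant /d/, so it assimilates in place to [n]. /vaforaimdav/ → vaforaindav.
Rule 3 (final devoicing): /v/ is a voiced obstruent in word-final position, so it devoices to [f]. /vaforaindav/ → vaforaindaf.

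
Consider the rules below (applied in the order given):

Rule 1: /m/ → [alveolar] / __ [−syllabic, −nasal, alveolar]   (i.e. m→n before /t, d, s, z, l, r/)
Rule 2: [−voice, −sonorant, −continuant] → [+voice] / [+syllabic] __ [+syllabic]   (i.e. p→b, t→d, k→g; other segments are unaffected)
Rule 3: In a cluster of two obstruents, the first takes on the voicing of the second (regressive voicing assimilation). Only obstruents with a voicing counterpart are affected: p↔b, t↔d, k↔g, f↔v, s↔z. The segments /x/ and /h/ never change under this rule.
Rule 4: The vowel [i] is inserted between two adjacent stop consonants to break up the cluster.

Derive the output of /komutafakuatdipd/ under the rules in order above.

komudafaguadidibid

Rule 1 (nasal place assimilation): no segment meets the environment; /komutafakuatdipd/ is unchanged.
Rule 2 (intervocalic voicing): /t/ is a voiceless stop between vowels /u/ and /a/, so it voices to [d]. /k/ is a voiceless stop between vowels /a/ and /u/, so it voices to [g]. /komutafakuatdipd/ → komudafaguatdipd.
Rule 3 (regressive voicing assimilation): /t/ precedes the voiced obstruent /d/, so it voices to [d] by assimilation. /p/ precedes the voiced obstruent /d/, so it voices to [b] by assimilation. /komudafaguatdipd/ → komudafaguaddibd.
Rule 4 (stop-cluster i-epenthesis): /d/ and /d/ form a stop–stop cluster, so [i] is inserted between them. /b/ and /d/ form a stop–stop cluster, so [i] is inserted between them. /komudafaguaddibd/ → komudafaguadidibid.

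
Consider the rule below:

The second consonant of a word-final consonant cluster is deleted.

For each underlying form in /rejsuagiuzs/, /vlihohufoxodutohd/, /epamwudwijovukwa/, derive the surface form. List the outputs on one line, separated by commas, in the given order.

rejsuagiuz, vlihohufoxodutoh, epamwudwijovukwa

/rejsuagiuzs/: /s/ is the second consonant of a word-final cluster /zs/, so it deletes. → [rejsuagiuz].
/vlihohufoxodutohd/: /d/ is the second consonant of a word-final cluster /hd/, so it deletes. → [vlihohufoxodutoh].
/epamwudwijovukwa/: the rule's environment is not met; surfaces unchanged as [epamwudwijovukwa].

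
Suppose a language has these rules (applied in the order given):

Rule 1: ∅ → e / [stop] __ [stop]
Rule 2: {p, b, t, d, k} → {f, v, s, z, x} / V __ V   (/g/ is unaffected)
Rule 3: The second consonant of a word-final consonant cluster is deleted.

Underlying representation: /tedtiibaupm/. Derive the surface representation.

Rule 1 (stop-cluster e-epenthesis): /d/ and /t/ form a stop–stop cluster, so [e] is inserted between them. /tedtiibaupm/ → tedetiibaupm.
Rule 2 (intervocalic spirantization): /d/ is a stop between vowels /e/ and /e/, so it spirantizes to the fricative [z]. /t/ is a stop between vowels /e/ and /i/, so it spirantizes to the fricative [s]. /b/ is a stop between vowels /i/ and /a/, so it spirantizes to the fricative [v]. /tedetiibaupm/ → tezesiivaupm.
Rule 3 (final cluster simplification): /m/ is the second consonant of a word-final cluster /pm/, so it deletes. /tezesiivaupm/ → tezesiivaup.

tezesiivaup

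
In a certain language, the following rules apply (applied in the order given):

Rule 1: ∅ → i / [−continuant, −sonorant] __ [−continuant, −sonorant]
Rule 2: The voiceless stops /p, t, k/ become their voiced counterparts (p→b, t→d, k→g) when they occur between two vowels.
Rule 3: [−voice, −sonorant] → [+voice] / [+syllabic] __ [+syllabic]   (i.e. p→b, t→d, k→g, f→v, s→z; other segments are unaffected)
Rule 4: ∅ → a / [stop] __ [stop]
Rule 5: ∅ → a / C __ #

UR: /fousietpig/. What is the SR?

fouziedibiga

Rule 1 (stop-cluster i-epenthesis): /t/ and /p/ form a stop–stop cluster, so [i] is inserted between them. /fousietpig/ → fousietipig.
Rule 2 (intervocalic voicing): /t/ is a voiceless stop between vowels /e/ and /i/, so it voices to [d]. /p/ is a voiceless stop between vowels /i/ and /i/, so it voices to [b]. /fousietipig/ → fousiedibig.
Rule 3 (intervocalic voicing): /s/ is a voiceless obstruent between vowels /u/ and /i/, so it voices to [z]. /fousiedibig/ → fouziedibig.
Rule 4 (stop-cluster a-epenthesis): no segment meets the environment; /fouziedibig/ is unchanged.
Rule 5 (final a-epenthesis): the form ends in the consonant /g/, so [a] is inserted word-finally. /fouziedibig/ → fouziedibiga.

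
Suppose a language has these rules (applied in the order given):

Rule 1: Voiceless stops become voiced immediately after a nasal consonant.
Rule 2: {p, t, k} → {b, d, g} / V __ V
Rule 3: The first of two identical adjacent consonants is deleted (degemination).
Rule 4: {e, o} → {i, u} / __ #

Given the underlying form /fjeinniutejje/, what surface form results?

Rule 1 (post-nasal voicing): no segment meets the environment; /fjeinniutejje/ is unchanged.
Rule 2 (intervocalic voicing): /t/ is a voiceless stop between vowels /u/ and /e/, so it voices to [d]. /fjeinniutejje/ → fjeinniudejje.
Rule 3 (degemination): /nn/ is a geminate; the first /n/ deletes. /jj/ is a geminate; the first /j/ deletes. /fjeinniudejje/ → fjeiniudeje.
Rule 4 (final vowel raising): /e/ is a mid vowel in word-final position, so it raises to [i]. /fjeiniudeje/ → fjeiniudeji.

fjeiniudeji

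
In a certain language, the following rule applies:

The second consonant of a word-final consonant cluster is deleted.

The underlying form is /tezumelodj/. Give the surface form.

/j/ is the second consonant of a word-final cluster /dj/, so it deletes.
The other instances of /t/, /z/, /m/, /l/, /d/ do not occur in the required environment and remain unchanged.
Surface form: [tezumelod].

tezumelod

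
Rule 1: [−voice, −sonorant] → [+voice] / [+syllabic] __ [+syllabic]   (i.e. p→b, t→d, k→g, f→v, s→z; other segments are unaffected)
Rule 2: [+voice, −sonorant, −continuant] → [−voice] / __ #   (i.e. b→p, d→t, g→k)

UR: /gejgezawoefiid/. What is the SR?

gejgezawoeviit

Rule 1 (intervocalic voicing): /f/ is a voiceless obstruent between vowels /e/ and /i/, so it voices to [v]. /gejgezawoefiid/ → gejgezawoeviid.
Rule 2 (final devoicing): /d/ is a voiced stop in word-final position, so it devoices to [t]. /gejgezawoeviid/ → gejgezawoeviit.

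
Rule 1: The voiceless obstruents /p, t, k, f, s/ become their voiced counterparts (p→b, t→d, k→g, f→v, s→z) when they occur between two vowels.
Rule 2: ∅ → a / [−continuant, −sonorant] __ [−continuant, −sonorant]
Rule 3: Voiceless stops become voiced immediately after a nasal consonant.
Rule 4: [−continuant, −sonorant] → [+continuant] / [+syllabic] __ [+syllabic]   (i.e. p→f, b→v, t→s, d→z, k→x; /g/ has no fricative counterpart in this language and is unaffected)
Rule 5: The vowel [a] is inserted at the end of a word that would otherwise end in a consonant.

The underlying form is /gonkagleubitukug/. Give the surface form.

Rule 1 (intervocalic voicing): /t/ is a voiceless obstruent between vowels /i/ and /u/, so it voices to [d]. /k/ is a voiceless obstruent between vowels /u/ and /u/, so it voices to [g]. /gonkagleubitukug/ → gonkagleubidugug.
Rule 2 (stop-cluster a-epenthesis): no segment meets the environment; /gonkagleubidugug/ is unchanged.
Rule 3 (post-nasal voicing): /k/ is a voiceless stop immediately after the nasal /n/, so it voices to [g]. /gonkagleubidugug/ → gongagleubidugug.
Rule 4 (intervocalic spirantization): /b/ is a stop between vowels /u/ and /i/, so it spirantizes to the fricative [v]. /d/ is a stop between vowels /i/ and /u/, so it spirantizes to the fricative [z]. /gongagleubidugug/ → gongagleuvizugug.
Rule 5 (final a-epenthesis): the form ends in the consonant /g/, so [a] is inserted word-finally. /gongagleuvizugug/ → gongagleuvizuguga.

gongagleuvizuguga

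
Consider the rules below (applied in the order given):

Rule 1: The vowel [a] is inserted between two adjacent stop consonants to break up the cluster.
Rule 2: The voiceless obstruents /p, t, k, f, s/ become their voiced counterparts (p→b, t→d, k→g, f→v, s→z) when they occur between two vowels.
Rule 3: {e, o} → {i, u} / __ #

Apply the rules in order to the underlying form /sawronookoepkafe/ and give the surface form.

sawronoogoebagavi

Rule 1 (stop-cluster a-epenthesis): /p/ and /k/ form a stop–stop cluster, so [a] is inserted between them. /sawronookoepkafe/ → sawronookoepakafe.
Rule 2 (intervocalic voicing): /k/ is a voiceless obstruent between vowels /o/ and /o/, so it voices to [g]. /p/ is a voiceless obstruent between vowels /e/ and /a/, so it voices to [b]. /k/ is a voiceless obstruent between vowels /a/ and /a/, so it voices to [g]. /f/ is a voiceless obstruent between vowels /a/ and /e/, so it voices to [v]. /sawronookoepakafe/ → sawronoogoebagave.
Rule 3 (final vowel raising): /e/ is a mid vowel in word-final position, so it raises to [i]. /sawronoogoebagave/ → sawronoogoebagavi.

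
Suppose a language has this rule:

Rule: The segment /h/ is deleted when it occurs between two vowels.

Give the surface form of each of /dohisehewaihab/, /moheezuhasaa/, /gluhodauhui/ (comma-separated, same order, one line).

doiseewaiab, moeezuasaa, gluodauui

/dohisehewaihab/: /h/ occurs between vowels /o/ and /i/, so it deletes. /h/ occurs between vowels /e/ and /e/, so it deletes. /h/ occurs between vowels /i/ and /a/, so it deletes. → [doiseewaiab].
/moheezuhasaa/: /h/ occurs between vowels /o/ and /e/, so it deletes. /h/ occurs between vowels /u/ and /a/, so it deletes. → [moeezuasaa].
/gluhodauhui/: /h/ occurs between vowels /u/ and /o/, so it deletes. /h/ occurs between vowels /u/ and /u/, so it deletes. → [gluodauui].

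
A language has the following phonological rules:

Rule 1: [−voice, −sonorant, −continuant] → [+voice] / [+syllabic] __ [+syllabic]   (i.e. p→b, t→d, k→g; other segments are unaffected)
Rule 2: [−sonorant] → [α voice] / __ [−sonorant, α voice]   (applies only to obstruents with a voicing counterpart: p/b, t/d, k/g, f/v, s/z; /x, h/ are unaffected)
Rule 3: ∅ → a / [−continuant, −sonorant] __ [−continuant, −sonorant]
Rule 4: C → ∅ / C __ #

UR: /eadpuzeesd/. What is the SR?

Rule 1 (intervocalic voicing): no segment meets the environment; /eadpuzeesd/ is unchanged.
Rule 2 (regressive voicing assimilation): /d/ precedes the voiceless obstruent /p/, so it devoices to [t] by assimilation. /s/ precedes the voiced obstruent /d/, so it voices to [z] by assimilation. /eadpuzeesd/ → eatpuzeezd.
Rule 3 (stop-cluster a-epenthesis): /t/ and /p/ form a stop–stop cluster, so [a] is inserted between them. /eatpuzeezd/ → eatapuzeezd.
Rule 4 (final cluster simplification): /d/ is the second consonant of a word-final cluster /zd/, so it deletes. /eatapuzeezd/ → eatapuzeez.

eatapuzeez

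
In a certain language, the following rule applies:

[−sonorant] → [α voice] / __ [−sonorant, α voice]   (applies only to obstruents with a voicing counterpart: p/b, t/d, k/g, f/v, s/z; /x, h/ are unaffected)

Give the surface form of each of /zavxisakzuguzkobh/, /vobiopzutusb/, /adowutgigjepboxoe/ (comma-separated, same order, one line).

zafxisagzuguskoph, vobiobzutuzb, adowudgigjebboxoe

/zavxisakzuguzkobh/: /v/ precedes the voiceless obstruent /x/, so it devoices to [f] by assimilation. /k/ precedes the voiced obstruent /z/, so it voices to [g] by assimilation. /z/ precedes the voiceless obstruent /k/, so it devoices to [s] by assimilation. /b/ precedes the voiceless obstruent /h/, so it devoices to [p] by assimilation. → [zafxisagzuguskoph].
/vobiopzutusb/: /p/ precedes the voiced obstruent /z/, so it voices to [b] by assimilation. /s/ precedes the voiced obstruent /b/, so it voices to [z] by assimilation. → [vobiobzutuzb].
/adowutgigjepboxoe/: /t/ precedes the voiced obstruent /g/, so it voices to [d] by assimilation. /p/ precedes the voiced obstruent /b/, so it voices to [b] by assimilation. → [adowudgigjebboxoe].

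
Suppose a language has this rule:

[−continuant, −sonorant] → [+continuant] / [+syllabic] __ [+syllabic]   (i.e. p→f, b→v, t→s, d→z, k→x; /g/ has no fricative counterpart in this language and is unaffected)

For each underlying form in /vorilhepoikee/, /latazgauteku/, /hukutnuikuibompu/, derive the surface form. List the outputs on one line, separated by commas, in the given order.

vorilhefoixee, lasazgausexu, huxutnuixuivompu

/vorilhepoikee/: /p/ is a stop between vowels /e/ and /o/, so it spirantizes to the fricative [f]. /k/ is a stop between vowels /i/ and /e/, so it spirantizes to the fricative [x]. → [vorilhefoixee].
/latazgauteku/: /t/ is a stop between vowels /a/ and /a/, so it spirantizes to the fricative [s]. /t/ is a stop between vowels /u/ and /e/, so it spirantizes to the fricative [s]. /k/ is a stop between vowels /e/ and /u/, so it spirantizes to the fricative [x]. → [lasazgausexu].
/hukutnuikuibompu/: /k/ is a stop between vowels /u/ and /u/, so it spirantizes to the fricative [x]. /k/ is a stop between vowels /i/ and /u/, so it spirantizes to the fricative [x]. /b/ is a stop between vowels /i/ and /o/, so it spirantizes to the fricative [v]. → [huxutnuixuivompu].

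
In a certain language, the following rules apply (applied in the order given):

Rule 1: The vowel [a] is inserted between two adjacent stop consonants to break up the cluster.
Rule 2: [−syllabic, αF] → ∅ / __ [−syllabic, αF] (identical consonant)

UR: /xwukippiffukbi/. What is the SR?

xwukipapifukabi

Rule 1 (stop-cluster a-epenthesis): /p/ and /p/ form a stop–stop cluster, so [a] is inserted between them. /k/ and /b/ form a stop–stop cluster, so [a] is inserted between them. /xwukippiffukbi/ → xwukipapiffukabi.
Rule 2 (degemination): /ff/ is a geminate; the first /f/ deletes. /xwukipapiffukabi/ → xwukipapifukabi.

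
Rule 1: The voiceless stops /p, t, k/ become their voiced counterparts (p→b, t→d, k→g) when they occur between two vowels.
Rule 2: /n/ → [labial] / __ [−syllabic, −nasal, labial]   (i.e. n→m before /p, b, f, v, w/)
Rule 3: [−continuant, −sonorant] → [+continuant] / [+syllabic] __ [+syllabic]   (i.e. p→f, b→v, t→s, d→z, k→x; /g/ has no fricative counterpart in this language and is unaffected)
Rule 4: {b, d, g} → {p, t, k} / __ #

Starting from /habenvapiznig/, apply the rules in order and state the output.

Rule 1 (intervocalic voicing): /p/ is a voiceless stop between vowels /a/ and /i/, so it voices to [b]. /habenvapiznig/ → habenvabiznig.
Rule 2 (nasal place assimilation): /n/ precedes the labial consonant /v/, so it assimilates in place to [m]. /habenvabiznig/ → habemvabiznig.
Rule 3 (intervocalic spirantization): /b/ is a stop between vowels /a/ and /e/, so it spirantizes to the fricative [v]. /b/ is a stop between vowels /a/ and /i/, so it spirantizes to the fricative [v]. /habemvabiznig/ → havemvaviznig.
Rule 4 (final devoicing): /g/ is a voiced stop in word-final position, so it devoices to [k]. /havemvaviznig/ → havemvaviznik.

havemvaviznik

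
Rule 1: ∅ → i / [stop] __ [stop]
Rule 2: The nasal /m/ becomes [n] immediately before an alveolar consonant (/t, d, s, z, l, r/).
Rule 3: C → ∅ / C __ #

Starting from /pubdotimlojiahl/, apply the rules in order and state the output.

pubidotinlojiah

Rule 1 (stop-cluster i-epenthesis): /b/ and /d/ form a stop–stop cluster, so [i] is inserted between them. /pubdotimlojiahl/ → pubidotimlojiahl.
Rule 2 (nasal place assimilation): /m/ precedes the alveolar consonant /l/, so it assimilates in place to [n]. /pubidotimlojiahl/ → pubidotinlojiahl.
Rule 3 (final cluster simplification): /l/ is the second consonant of a word-final cluster /hl/, so it deletes. /pubidotinlojiahl/ → pubidotinlojiah.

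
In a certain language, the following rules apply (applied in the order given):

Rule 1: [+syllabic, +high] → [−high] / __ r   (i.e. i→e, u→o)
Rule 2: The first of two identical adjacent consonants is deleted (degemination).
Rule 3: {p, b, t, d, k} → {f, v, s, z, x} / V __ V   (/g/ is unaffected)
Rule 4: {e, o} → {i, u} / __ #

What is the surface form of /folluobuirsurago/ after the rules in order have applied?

foluovuersoragu

Rule 1 (pre-rhotic lowering): /i/ is a high vowel immediately before /r/, so it lowers to [e]. /u/ is a high vowel immediately before /r/, so it lowers to [o]. /folluobuirsurago/ → folluobuersorago.
Rule 2 (degemination): /ll/ is a geminate; the first /l/ deletes. /folluobuersorago/ → foluobuersorago.
Rule 3 (intervocalic spirantization): /b/ is a stop between vowels /o/ and /u/, so it spirantizes to the fricative [v]. /foluobuersorago/ → foluovuersorago.
Rule 4 (final vowel raising): /o/ is a mid vowel in word-final position, so it raises to [u]. /foluovuersorago/ → foluovuersoragu.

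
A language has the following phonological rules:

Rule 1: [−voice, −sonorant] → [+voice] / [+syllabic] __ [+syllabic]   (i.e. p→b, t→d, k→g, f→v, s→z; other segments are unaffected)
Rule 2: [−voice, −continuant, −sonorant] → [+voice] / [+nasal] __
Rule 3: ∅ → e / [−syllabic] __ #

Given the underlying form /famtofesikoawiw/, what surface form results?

Rule 1 (intervocalic voicing): /f/ is a voiceless obstruent between vowels /o/ and /e/, so it voices to [v]. /s/ is a voiceless obstruent between vowels /e/ and /i/, so it voices to [z]. /k/ is a voiceless obstruent between vowels /i/ and /o/, so it voices to [g]. /famtofesikoawiw/ → famtovezigoawiw.
Rule 2 (post-nasal voicing): /t/ is a voiceless stop immediately after the nasal /m/, so it voices to [d]. /famtovezigoawiw/ → famdovezigoawiw.
Rule 3 (final e-epenthesis): the form ends in the consonant /w/, so [e] is inserted word-finally. /famdovezigoawiw/ → famdovezigoawiwe.

famdovezigoawiwe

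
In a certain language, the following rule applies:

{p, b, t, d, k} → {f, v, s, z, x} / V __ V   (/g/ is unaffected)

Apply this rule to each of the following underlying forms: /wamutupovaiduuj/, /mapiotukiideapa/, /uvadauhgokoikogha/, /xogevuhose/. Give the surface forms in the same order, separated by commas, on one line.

wamusufovaizuuj, mafiosuxiizeafa, uvazauhgoxoixogha, xogevuhose

/wamutupovaiduuj/: /t/ is a stop between vowels /u/ and /u/, so it spirantizes to the fricative [s]. /p/ is a stop between vowels /u/ and /o/, so it spirantizes to the fricative [f]. /d/ is a stop between vowels /i/ and /u/, so it spirantizes to the fricative [z]. → [wamusufovaizuuj].
/mapiotukiideapa/: /p/ is a stop between vowels /a/ and /i/, so it spirantizes to the fricative [f]. /t/ is a stop between vowels /o/ and /u/, so it spirantizes to the fricative [s]. /k/ is a stop between vowels /u/ and /i/, so it spirantizes to the fricative [x]. /d/ is a stop between vowels /i/ and /e/, so it spirantizes to the fricative [z]. /p/ is a stop between vowels /a/ and /a/, so it spirantizes to the fricative [f]. → [mafiosuxiizeafa].
/uvadauhgokoikogha/: /d/ is a stop between vowels /a/ and /a/, so it spirantizes to the fricative [z]. /k/ is a stop between vowels /o/ and /o/, so it spirantizes to the fricative [x]. /k/ is a stop between vowels /i/ and /o/, so it spirantizes to the fricative [x]. → [uvazauhgoxoixogha].
/xogevuhose/: the rule's environment is not met; surfaces unchanged as [xogevuhose].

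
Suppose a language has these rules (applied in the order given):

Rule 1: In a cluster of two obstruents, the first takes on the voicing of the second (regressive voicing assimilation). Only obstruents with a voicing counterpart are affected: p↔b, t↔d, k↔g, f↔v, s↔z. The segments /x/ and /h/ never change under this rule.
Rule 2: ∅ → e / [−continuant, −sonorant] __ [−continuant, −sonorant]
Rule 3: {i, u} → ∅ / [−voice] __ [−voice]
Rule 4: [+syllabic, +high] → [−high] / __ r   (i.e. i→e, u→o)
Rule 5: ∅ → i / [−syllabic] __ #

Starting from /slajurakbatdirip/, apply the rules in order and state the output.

slajoragebadederipi

Rule 1 (regressive voicing assimilation): /k/ precedes the voiced obstruent /b/, so it voices to [g] by assimilation. /t/ precedes the voiced obstruent /d/, so it voices to [d] by assimilation. /slajurakbatdirip/ → slajuragbaddirip.
Rule 2 (stop-cluster e-epenthesis): /g/ and /b/ form a stop–stop cluster, so [e] is inserted between them. /d/ and /d/ form a stop–stop cluster, so [e] is inserted between them. /slajuragbaddirip/ → slajuragebadedirip.
Rule 3 (high vowel syncope): no segment meets the environment; /slajuragebadedirip/ is unchanged.
Rule 4 (pre-rhotic lowering): /u/ is a high vowel immediately before /r/, so it lowers to [o]. /i/ is a high vowel immediately before /r/, so it lowers to [e]. /slajuragebadedirip/ → slajoragebadederip.
Rule 5 (final i-epenthesis): the form ends in the consonant /p/, so [i] is inserted word-finally. /slajoragebadederip/ → slajoragebadederipi.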